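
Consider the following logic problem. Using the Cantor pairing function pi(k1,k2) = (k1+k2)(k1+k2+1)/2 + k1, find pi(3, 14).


k1 + k2 = 17
(k1+k2)(k1+k2+1)/2 = 17 * 18 / 2 = 153
pi = 153 + 3 = 156

156


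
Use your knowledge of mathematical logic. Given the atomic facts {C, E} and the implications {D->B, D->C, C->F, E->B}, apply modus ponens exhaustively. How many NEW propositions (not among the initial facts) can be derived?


Initial facts: {C, E}
Apply modus ponens to closure:
  C and C->F  =>  F
  E and E->B  =>  B
Final known: {B, C, E, F}
New propositions: {B, F}
Count = 2

2


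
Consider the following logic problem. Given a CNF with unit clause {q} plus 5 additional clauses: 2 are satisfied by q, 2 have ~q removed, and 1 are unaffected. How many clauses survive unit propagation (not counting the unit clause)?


Satisfied (removed): 2
Shortened (remain): 2
Unchanged (remain): 1
Remaining = 2 + 1 = 3

3


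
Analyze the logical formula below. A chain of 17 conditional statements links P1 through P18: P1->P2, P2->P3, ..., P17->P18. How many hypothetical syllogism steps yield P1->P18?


With 17 implications in a chain connecting 18 propositions:
P1->P2, P2->P3, ..., P17->P18
Steps needed = (number of implications) - 1 = 17 - 1 = 16

16


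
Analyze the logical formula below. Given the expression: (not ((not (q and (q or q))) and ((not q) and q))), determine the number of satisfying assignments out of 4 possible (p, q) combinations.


Check all 4 assignments:
p=0, q=0: 1
p=0, q=1: 1
p=1, q=0: 1
p=1, q=1: 1
Count of True = 4

4


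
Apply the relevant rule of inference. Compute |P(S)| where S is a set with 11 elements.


The power set of a set with n elements has 2^n elements.
|P(S)| = 2^11 = 2048

2048


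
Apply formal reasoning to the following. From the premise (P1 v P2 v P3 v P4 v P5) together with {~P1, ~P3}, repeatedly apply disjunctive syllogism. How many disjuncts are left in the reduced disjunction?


Original disjuncts (5): P1, P2, P3, P4, P5
Negated (eliminate): ~P1, ~P3
Remaining disjuncts: P2, P4, P5
Count = 5 - 2 = 3

3


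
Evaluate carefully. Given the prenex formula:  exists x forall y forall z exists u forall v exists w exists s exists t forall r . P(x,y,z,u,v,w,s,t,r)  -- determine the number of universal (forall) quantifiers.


Quantifier prefix: exists x forall y forall z exists u forall v exists w exists s exists t forall r
Mark each quantifier type:
  E U U E U E E E U
Universal count = 4, Existential count = 5
Asked for universal (forall) quantifiers: 4

4


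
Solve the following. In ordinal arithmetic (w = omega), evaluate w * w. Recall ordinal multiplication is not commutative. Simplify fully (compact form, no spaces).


Compute w * w.
Ordinal * is associative and left-distributive over +, but NOT commutative; for finite n>1, n*w = w but w*n stays w*n.
w * w = w^2 by definition.
Result = w^2

w^2


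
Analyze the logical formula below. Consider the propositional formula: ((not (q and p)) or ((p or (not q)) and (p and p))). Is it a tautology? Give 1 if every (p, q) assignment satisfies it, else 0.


Check all 4 assignments:
p=0, q=0: 1
p=0, q=1: 1
p=1, q=0: 1
p=1, q=1: 1
Satisfying count = 4/4.
Tautology iff count = 4: yes.

1


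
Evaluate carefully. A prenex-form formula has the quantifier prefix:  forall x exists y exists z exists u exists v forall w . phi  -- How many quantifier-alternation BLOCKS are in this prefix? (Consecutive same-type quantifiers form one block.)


Quantifier-type sequence: A E E E E A  (A=forall, E=exists)
Group into maximal same-type runs:
  Ax1 | Ex4 | Ax1
Number of blocks = 3

3


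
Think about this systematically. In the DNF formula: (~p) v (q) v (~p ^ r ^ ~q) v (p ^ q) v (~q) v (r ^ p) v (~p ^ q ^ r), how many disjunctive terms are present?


A DNF formula is a disjunction of terms (conjunctions).
Terms are separated by v.
Counting the disjuncts: 7 terms.

7


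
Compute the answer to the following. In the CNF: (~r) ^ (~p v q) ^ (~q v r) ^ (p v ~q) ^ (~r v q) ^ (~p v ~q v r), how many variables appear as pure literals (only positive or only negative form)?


Check each variable for pure literal status:
p: mixed (not pure)
q: mixed (not pure)
r: mixed (not pure)
Pure literal count = 0

0


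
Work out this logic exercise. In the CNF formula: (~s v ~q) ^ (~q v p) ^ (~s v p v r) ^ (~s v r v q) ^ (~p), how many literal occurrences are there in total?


Counting literals in each clause:
Clause 1: 2 literal(s)
Clause 2: 2 literal(s)
Clause 3: 3 literal(s)
Clause 4: 3 literal(s)
Clause 5: 1 literal(s)
Total = 11

11


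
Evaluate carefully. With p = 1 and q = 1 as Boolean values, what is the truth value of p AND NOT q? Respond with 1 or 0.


p = 1, q = 1
Operation: p AND NOT q
Evaluate: 1 AND NOT 1 = 0

0


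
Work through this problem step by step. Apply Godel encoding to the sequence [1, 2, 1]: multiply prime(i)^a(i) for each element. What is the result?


Encode each element as an exponent of the corresponding prime:
  2^1 = 2
  3^2 = 9
  5^1 = 5
Product = 2 * 9 * 5 = 90

90


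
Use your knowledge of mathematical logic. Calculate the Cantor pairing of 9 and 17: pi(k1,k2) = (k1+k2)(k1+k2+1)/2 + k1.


k1 + k2 = 26
(k1+k2)(k1+k2+1)/2 = 26 * 27 / 2 = 351
pi = 351 + 9 = 360

360


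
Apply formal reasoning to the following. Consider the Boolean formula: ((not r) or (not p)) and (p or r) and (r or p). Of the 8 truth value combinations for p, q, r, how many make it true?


Evaluate all 8 assignments for p, q, r:
p=0, q=0, r=0: 0
p=0, q=0, r=1: 1
p=0, q=1, r=0: 0
p=0, q=1, r=1: 1
p=1, q=0, r=0: 1
p=1, q=0, r=1: 0
p=1, q=1, r=0: 1
p=1, q=1, r=1: 0
Satisfying count = 4

4


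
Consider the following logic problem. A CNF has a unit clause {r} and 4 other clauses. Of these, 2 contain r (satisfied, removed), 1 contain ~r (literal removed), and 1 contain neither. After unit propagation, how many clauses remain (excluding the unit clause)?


Satisfied (removed): 2
Shortened (remain): 1
Unchanged (remain): 1
Remaining = 1 + 1 = 2

2


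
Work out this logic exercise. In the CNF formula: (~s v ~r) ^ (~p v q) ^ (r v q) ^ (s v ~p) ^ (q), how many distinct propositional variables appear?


Identify each variable that appears in the formula.
Variables found: p, q, r, s
Count = 4

4


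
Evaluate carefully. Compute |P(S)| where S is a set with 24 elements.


The power set of a set with n elements has 2^n elements.
|P(S)| = 2^24 = 16777216

16777216


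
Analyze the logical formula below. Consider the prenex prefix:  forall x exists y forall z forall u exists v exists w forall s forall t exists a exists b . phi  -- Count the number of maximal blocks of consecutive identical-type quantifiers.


Quantifier-type sequence: A E A A E E A A E E  (A=forall, E=exists)
Group into maximal same-type runs:
  Ax1 | Ex1 | Ax2 | Ex2 | Ax2 | Ex2
Number of blocks = 6

6


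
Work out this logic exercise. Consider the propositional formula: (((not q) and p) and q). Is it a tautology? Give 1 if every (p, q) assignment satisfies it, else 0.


Check all 4 assignments:
p=0, q=0: 0
p=0, q=1: 0
p=1, q=0: 0
p=1, q=1: 0
Satisfying count = 0/4.
Tautology iff count = 4: no.

0


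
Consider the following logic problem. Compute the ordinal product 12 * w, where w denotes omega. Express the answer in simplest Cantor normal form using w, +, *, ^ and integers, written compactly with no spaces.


Compute 12 * w.
Ordinal * is associative and left-distributive over +, but NOT commutative; for finite n>1, n*w = w but w*n stays w*n.
For finite n>0, n * w = sup{n*k : k<w} = w. So 12 * w = w.
Result = w

w


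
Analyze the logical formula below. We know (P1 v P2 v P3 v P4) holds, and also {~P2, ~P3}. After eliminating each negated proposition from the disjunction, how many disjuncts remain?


Original disjuncts (4): P1, P2, P3, P4
Negated (eliminate): ~P2, ~P3
Remaining disjuncts: P1, P4
Count = 4 - 2 = 2

2


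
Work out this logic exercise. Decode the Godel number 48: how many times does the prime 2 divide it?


Factorize 48 by dividing by 2 repeatedly.
Division steps: 2 divides 48 exactly 4 time(s).
Exponent of 2 = 4

4


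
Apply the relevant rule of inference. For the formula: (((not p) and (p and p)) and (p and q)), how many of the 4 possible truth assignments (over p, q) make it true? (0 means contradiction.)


Check all 4 assignments:
p=0, q=0: 0
p=0, q=1: 0
p=1, q=0: 0
p=1, q=1: 0
Count of True = 0

0


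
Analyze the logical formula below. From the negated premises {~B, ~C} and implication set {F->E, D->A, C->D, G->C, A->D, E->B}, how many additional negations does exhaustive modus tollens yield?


Initial negated facts: {~B, ~C}
Apply modus tollens to closure:
  ~C and G->C  =>  ~G
  ~B and E->B  =>  ~E
  ~E and F->E  =>  ~F
Final negated: {~B, ~C, ~E, ~F, ~G}
New negations: {~E, ~F, ~G}
Count = 3

3


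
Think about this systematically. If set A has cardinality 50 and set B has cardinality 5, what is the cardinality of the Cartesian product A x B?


The Cartesian product A x B contains all ordered pairs (a, b).
|A x B| = |A| * |B| = 50 * 5 = 250

250


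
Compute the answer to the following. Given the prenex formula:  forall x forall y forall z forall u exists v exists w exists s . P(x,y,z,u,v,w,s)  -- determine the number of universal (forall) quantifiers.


Quantifier prefix: forall x forall y forall z forall u exists v exists w exists s
Mark each quantifier type:
  U U U U E E E
Universal count = 4, Existential count = 3
Asked for universal (forall) quantifiers: 4

4


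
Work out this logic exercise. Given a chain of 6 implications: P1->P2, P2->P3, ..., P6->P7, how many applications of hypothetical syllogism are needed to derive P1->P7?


With 6 implications in a chain connecting 7 propositions:
P1->P2, P2->P3, ..., P6->P7
Steps needed = (number of implications) - 1 = 6 - 1 = 5

5


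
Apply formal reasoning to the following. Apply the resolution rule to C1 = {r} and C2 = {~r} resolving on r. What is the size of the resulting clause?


Remove r from C1 and ~r from C2.
C1 remainder: {}
C2 remainder: {}
Union (resolvent): {} (empty clause)
Resolvent has 0 literal(s).

0


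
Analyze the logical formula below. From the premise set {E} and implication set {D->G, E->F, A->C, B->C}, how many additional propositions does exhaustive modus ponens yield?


Initial facts: {E}
Apply modus ponens to closure:
  E and E->F  =>  F
Final known: {E, F}
New propositions: {F}
Count = 1

1


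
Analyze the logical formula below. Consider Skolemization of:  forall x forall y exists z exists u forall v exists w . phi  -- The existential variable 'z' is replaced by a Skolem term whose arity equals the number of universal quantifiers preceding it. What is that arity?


Quantifier prefix: forall x forall y exists z exists u forall v exists w
'z' is existentially quantified at position 3.
Universal variables preceding it: x, y
Skolem function arity = 2

2


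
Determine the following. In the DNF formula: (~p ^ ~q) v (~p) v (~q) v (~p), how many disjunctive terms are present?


A DNF formula is a disjunction of terms (conjunctions).
Terms are separated by v.
Counting the disjuncts: 4 terms.

4


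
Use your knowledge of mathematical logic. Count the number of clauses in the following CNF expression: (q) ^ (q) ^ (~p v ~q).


A CNF formula is a conjunction of clauses.
Clauses are separated by ^.
Counting the conjuncts: 3 clauses.

3


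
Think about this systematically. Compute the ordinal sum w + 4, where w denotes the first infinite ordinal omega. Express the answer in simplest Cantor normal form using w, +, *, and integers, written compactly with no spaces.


Compute w + 4.
Ordinal + is associative but NOT commutative; for finite n>0, n + w = w but w + n stays w+n.
w + 4 is already in normal form (a successor ordinal beyond w).
Result = w+4

w+4


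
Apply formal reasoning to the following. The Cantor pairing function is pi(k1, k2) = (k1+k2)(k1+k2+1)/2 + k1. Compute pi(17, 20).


k1 + k2 = 37
(k1+k2)(k1+k2+1)/2 = 37 * 38 / 2 = 703
pi = 703 + 17 = 720

720


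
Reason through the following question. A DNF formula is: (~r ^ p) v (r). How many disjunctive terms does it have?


A DNF formula is a disjunction of terms (conjunctions).
Terms are separated by v.
Counting the disjuncts: 2 terms.

2


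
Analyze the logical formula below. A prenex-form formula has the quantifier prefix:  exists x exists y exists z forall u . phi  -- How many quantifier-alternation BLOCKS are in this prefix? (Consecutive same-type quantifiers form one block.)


Quantifier-type sequence: E E E A  (A=forall, E=exists)
Group into maximal same-type runs:
  Ex3 | Ax1
Number of blocks = 2

2


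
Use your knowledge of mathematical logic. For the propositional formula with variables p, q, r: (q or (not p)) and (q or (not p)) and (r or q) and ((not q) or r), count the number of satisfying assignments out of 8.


Evaluate all 8 assignments for p, q, r:
p=0, q=0, r=0: 0
p=0, q=0, r=1: 1
p=0, q=1, r=0: 0
p=0, q=1, r=1: 1
p=1, q=0, r=0: 0
p=1, q=0, r=1: 0
p=1, q=1, r=0: 0
p=1, q=1, r=1: 1
Satisfying count = 3

3


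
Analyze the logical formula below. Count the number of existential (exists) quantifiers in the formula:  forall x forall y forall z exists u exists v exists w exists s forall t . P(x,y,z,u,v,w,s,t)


Quantifier prefix: forall x forall y forall z exists u exists v exists w exists s forall t
Mark each quantifier type:
  U U U E E E E U
Universal count = 4, Existential count = 4
Asked for existential (exists) quantifiers: 4

4


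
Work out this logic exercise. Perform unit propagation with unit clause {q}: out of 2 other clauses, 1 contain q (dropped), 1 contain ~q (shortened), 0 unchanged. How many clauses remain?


Satisfied (removed): 1
Shortened (remain): 1
Unchanged (remain): 0
Remaining = 1 + 0 = 1

1


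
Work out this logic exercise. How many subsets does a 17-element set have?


The power set of a set with n elements has 2^n elements.
|P(S)| = 2^17 = 131072

131072


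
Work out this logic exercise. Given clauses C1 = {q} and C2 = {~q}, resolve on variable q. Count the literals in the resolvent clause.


Remove q from C1 and ~q from C2.
C1 remainder: {}
C2 remainder: {}
Union (resolvent): {} (empty clause)
Resolvent has 0 literal(s).

0


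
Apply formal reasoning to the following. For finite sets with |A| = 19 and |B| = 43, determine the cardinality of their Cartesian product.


The Cartesian product A x B contains all ordered pairs (a, b).
|A x B| = |A| * |B| = 19 * 43 = 817

817


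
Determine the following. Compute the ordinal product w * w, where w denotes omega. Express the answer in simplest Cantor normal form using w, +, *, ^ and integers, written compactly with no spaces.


Compute w * w.
Ordinal * is associative and left-distributive over +, but NOT commutative; for finite n>1, n*w = w but w*n stays w*n.
w * w = w^2 by definition.
Result = w^2

w^2


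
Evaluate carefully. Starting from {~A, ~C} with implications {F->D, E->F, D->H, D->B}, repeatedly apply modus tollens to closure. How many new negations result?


Initial negated facts: {~A, ~C}
Apply modus tollens to closure:
  (no implication fires)
Final negated: {~A, ~C}
New negations: {(none)}
Count = 0

0


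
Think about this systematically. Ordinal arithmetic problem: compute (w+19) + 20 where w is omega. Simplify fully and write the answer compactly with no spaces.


Compute (w+19) + 20.
Ordinal + is associative but NOT commutative; for finite n>0, n + w = w but w + n stays w+n.
By associativity: (w+19) + 20 = w + (19+20) = w+39.
Result = w+39

w+39


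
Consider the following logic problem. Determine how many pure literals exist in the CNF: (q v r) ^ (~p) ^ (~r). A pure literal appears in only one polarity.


Check each variable for pure literal status:
p: pure negative
q: pure positive
r: mixed (not pure)
Pure literal count = 2

2


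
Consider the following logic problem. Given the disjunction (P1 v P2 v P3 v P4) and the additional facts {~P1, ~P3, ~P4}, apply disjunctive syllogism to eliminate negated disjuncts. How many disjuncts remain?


Original disjuncts (4): P1, P2, P3, P4
Negated (eliminate): ~P1, ~P3, ~P4
Remaining disjuncts: P2
Count = 4 - 3 = 1

1


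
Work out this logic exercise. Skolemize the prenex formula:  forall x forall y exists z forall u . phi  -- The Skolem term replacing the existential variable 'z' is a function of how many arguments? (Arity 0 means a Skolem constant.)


Quantifier prefix: forall x forall y exists z forall u
'z' is existentially quantified at position 3.
Universal variables preceding it: x, y
Skolem function arity = 2

2


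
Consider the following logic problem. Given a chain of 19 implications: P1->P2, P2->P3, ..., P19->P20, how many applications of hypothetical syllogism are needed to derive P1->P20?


With 19 implications in a chain connecting 20 propositions:
P1->P2, P2->P3, ..., P19->P20
Steps needed = (number of implications) - 1 = 19 - 1 = 18

18


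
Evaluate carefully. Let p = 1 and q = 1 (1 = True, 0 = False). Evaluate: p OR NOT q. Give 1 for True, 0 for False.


p = 1, q = 1
Operation: p OR NOT q
Evaluate: 1 OR NOT 1 = 1

1


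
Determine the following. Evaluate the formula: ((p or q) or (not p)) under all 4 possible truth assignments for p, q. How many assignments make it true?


Check all 4 assignments:
p=0, q=0: 1
p=0, q=1: 1
p=1, q=0: 1
p=1, q=1: 1
Count of True = 4

4


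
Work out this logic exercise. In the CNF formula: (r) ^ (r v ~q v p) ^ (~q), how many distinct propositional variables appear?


Identify each variable that appears in the formula.
Variables found: p, q, r
Count = 3

3


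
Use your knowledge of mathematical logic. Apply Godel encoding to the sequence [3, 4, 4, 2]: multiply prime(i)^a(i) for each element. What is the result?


Encode each element as an exponent of the corresponding prime:
  2^3 = 8
  3^4 = 81
  5^4 = 625
  7^2 = 49
Product = 8 * 81 * 625 * 49 = 19845000

19845000


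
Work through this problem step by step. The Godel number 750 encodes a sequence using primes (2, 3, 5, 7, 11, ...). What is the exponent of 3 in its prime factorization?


Factorize 750 by dividing by 3 repeatedly.
Division steps: 3 divides 750 exactly 1 time(s).
Exponent of 3 = 1

1


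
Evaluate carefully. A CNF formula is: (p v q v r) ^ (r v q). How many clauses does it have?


A CNF formula is a conjunction of clauses.
Clauses are separated by ^.
Counting the conjuncts: 2 clauses.

2


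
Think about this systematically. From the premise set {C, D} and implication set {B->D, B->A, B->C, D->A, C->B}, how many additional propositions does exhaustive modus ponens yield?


Initial facts: {C, D}
Apply modus ponens to closure:
  D and D->A  =>  A
  C and C->B  =>  B
Final known: {A, B, C, D}
New propositions: {A, B}
Count = 2

2


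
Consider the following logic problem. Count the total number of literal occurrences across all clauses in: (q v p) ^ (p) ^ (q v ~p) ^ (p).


Counting literals in each clause:
Clause 1: 2 literal(s)
Clause 2: 1 literal(s)
Clause 3: 2 literal(s)
Clause 4: 1 literal(s)
Total = 6

6


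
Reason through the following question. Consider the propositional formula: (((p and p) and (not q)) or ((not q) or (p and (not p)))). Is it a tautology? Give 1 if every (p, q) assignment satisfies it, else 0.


Check all 4 assignments:
p=0, q=0: 1
p=0, q=1: 0
p=1, q=0: 1
p=1, q=1: 0
Satisfying count = 2/4.
Tautology iff count = 4: no.

0


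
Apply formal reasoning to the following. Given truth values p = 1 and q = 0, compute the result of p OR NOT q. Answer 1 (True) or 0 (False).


p = 1, q = 0
Operation: p OR NOT q
Evaluate: 1 OR NOT 0 = 1

1


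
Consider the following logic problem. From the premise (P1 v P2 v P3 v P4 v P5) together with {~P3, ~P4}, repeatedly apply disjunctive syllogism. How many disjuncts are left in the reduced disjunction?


Original disjuncts (5): P1, P2, P3, P4, P5
Negated (eliminate): ~P3, ~P4
Remaining disjuncts: P1, P2, P5
Count = 5 - 2 = 3

3


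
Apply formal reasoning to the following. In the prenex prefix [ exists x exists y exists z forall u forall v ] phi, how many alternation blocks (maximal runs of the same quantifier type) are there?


Quantifier-type sequence: E E E A A  (A=forall, E=exists)
Group into maximal same-type runs:
  Ex3 | Ax2
Number of blocks = 2

2


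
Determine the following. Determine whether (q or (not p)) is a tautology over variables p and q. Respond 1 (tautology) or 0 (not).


Check all 4 assignments:
p=0, q=0: 1
p=0, q=1: 1
p=1, q=0: 0
p=1, q=1: 1
Satisfying count = 3/4.
Tautology iff count = 4: no.

0


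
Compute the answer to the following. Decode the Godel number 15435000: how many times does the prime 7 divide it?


Factorize 15435000 by dividing by 7 repeatedly.
Division steps: 7 divides 15435000 exactly 3 time(s).
Exponent of 7 = 3

3


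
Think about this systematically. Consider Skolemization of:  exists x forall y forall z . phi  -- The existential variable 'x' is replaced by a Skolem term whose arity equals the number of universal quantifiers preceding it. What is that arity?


Quantifier prefix: exists x forall y forall z
'x' is existentially quantified at position 1.
No universal quantifiers precede it.
Skolem function arity = 0 (a Skolem constant)

0


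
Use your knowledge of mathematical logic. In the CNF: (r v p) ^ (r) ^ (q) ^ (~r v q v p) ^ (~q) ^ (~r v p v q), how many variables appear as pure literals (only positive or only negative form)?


Check each variable for pure literal status:
p: pure positive
q: mixed (not pure)
r: mixed (not pure)
Pure literal count = 1

1


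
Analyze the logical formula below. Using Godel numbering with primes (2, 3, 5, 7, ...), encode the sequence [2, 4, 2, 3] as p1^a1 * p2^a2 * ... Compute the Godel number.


Encode each element as an exponent of the corresponding prime:
  2^2 = 4
  3^4 = 81
  5^2 = 25
  7^3 = 343
Product = 4 * 81 * 25 * 343 = 2778300

2778300


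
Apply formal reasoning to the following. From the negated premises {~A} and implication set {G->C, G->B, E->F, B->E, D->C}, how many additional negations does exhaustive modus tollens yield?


Initial negated facts: {~A}
Apply modus tollens to closure:
  (no implication fires)
Final negated: {~A}
New negations: {(none)}
Count = 0

0


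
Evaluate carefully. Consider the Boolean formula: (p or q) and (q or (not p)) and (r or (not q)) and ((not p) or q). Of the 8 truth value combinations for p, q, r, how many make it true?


Evaluate all 8 assignments for p, q, r:
p=0, q=0, r=0: 0
p=0, q=0, r=1: 0
p=0, q=1, r=0: 0
p=0, q=1, r=1: 1
p=1, q=0, r=0: 0
p=1, q=0, r=1: 0
p=1, q=1, r=0: 0
p=1, q=1, r=1: 1
Satisfying count = 2

2


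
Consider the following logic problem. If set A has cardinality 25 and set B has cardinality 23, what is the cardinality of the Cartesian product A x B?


The Cartesian product A x B contains all ordered pairs (a, b).
|A x B| = |A| * |B| = 25 * 23 = 575

575


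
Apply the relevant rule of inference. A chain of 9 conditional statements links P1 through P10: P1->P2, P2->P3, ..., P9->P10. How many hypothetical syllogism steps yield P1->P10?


With 9 implications in a chain connecting 10 propositions:
P1->P2, P2->P3, ..., P9->P10
Steps needed = (number of implications) - 1 = 9 - 1 = 8

8


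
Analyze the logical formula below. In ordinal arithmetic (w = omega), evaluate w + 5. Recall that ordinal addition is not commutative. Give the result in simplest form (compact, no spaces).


Compute w + 5.
Ordinal + is associative but NOT commutative; for finite n>0, n + w = w but w + n stays w+n.
w + 5 is already in normal form (a successor ordinal beyond w).
Result = w+5

w+5


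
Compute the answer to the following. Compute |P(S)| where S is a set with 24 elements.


The power set of a set with n elements has 2^n elements.
|P(S)| = 2^24 = 16777216

16777216


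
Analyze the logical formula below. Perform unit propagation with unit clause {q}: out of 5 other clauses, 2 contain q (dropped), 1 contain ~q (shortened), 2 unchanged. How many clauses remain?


Satisfied (removed): 2
Shortened (remain): 1
Unchanged (remain): 2
Remaining = 1 + 2 = 3

3


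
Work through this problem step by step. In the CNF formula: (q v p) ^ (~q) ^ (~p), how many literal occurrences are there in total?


Counting literals in each clause:
Clause 1: 2 literal(s)
Clause 2: 1 literal(s)
Clause 3: 1 literal(s)
Total = 4

4


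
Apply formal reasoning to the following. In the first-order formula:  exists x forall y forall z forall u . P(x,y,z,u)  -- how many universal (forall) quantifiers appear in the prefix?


Quantifier prefix: exists x forall y forall z forall u
Mark each quantifier type:
  E U U U
Universal count = 3, Existential count = 1
Asked for universal (forall) quantifiers: 3

3


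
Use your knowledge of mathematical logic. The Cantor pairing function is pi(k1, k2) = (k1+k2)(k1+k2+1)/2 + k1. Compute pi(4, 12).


k1 + k2 = 16
(k1+k2)(k1+k2+1)/2 = 16 * 17 / 2 = 136
pi = 136 + 4 = 140

140


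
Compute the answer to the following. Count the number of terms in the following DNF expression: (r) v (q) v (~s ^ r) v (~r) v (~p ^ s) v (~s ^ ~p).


A DNF formula is a disjunction of terms (conjunctions).
Terms are separated by v.
Counting the disjuncts: 6 terms.

6


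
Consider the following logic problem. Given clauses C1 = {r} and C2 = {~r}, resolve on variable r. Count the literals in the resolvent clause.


Remove r from C1 and ~r from C2.
C1 remainder: {}
C2 remainder: {}
Union (resolvent): {} (empty clause)
Resolvent has 0 literal(s).

0


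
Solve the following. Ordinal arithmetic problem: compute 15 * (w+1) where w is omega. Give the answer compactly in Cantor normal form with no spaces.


Compute 15 * (w+1).
Ordinal * is associative and left-distributive over +, but NOT commutative; for finite n>1, n*w = w but w*n stays w*n.
By left-distributivity: 15 * (w+1) = 15*w + 15*1 = w + 15 = w+15.
Result = w+15

w+15


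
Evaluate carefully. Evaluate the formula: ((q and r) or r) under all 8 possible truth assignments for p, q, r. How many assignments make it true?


Check all 8 assignments:
p=0, q=0, r=0: 0
p=0, q=0, r=1: 1
p=0, q=1, r=0: 0
p=0, q=1, r=1: 1
p=1, q=0, r=0: 0
p=1, q=0, r=1: 1
p=1, q=1, r=0: 0
p=1, q=1, r=1: 1
Count of True = 4

4


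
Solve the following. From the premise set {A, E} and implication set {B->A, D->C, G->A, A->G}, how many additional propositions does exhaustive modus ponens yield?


Initial facts: {A, E}
Apply modus ponens to closure:
  A and A->G  =>  G
Final known: {A, E, G}
New propositions: {G}
Count = 1

1


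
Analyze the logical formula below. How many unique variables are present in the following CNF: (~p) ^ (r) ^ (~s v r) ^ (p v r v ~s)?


Identify each variable that appears in the formula.
Variables found: p, r, s
Count = 3

3


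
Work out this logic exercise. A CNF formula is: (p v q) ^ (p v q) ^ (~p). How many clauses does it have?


A CNF formula is a conjunction of clauses.
Clauses are separated by ^.
Counting the conjuncts: 3 clauses.

3


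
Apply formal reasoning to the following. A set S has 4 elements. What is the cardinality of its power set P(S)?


The power set of a set with n elements has 2^n elements.
|P(S)| = 2^4 = 16

16


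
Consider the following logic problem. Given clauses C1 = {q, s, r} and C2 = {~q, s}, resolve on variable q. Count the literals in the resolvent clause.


Remove q from C1 and ~q from C2.
C1 remainder: {s, r}
C2 remainder: {s}
Union (resolvent): {r, s}
Resolvent has 2 literal(s).

2


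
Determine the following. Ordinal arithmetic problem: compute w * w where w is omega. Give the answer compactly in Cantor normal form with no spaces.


Compute w * w.
Ordinal * is associative and left-distributive over +, but NOT commutative; for finite n>1, n*w = w but w*n stays w*n.
w * w = w^2 by definition.
Result = w^2

w^2


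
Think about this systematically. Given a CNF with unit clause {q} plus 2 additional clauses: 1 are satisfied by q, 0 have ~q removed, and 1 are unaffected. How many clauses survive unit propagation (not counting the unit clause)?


Satisfied (removed): 1
Shortened (remain): 0
Unchanged (remain): 1
Remaining = 0 + 1 = 1

1


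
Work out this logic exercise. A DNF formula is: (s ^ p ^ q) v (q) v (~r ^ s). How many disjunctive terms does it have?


A DNF formula is a disjunction of terms (conjunctions).
Terms are separated by v.
Counting the disjuncts: 3 terms.

3


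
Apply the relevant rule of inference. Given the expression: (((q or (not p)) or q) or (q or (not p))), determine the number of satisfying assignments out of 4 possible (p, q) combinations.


Check all 4 assignments:
p=0, q=0: 1
p=0, q=1: 1
p=1, q=0: 0
p=1, q=1: 1
Count of True = 3

3


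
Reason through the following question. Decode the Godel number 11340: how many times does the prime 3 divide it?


Factorize 11340 by dividing by 3 repeatedly.
Division steps: 3 divides 11340 exactly 4 time(s).
Exponent of 3 = 4

4


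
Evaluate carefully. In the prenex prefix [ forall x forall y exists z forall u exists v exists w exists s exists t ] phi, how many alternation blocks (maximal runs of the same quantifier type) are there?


Quantifier-type sequence: A A E A E E E E  (A=forall, E=exists)
Group into maximal same-type runs:
  Ax2 | Ex1 | Ax1 | Ex4
Number of blocks = 4

4


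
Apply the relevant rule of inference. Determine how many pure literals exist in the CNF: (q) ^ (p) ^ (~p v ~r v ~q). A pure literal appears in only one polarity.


Check each variable for pure literal status:
p: mixed (not pure)
q: mixed (not pure)
r: pure negative
Pure literal count = 1

1


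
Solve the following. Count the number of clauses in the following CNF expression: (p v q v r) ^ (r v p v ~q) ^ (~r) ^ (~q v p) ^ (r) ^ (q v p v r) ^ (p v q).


A CNF formula is a conjunction of clauses.
Clauses are separated by ^.
Counting the conjuncts: 7 clauses.

7


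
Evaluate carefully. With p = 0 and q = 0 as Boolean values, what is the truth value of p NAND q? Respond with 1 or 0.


p = 0, q = 0
Operation: p NAND q
Evaluate: 0 NAND 0 = 1

1


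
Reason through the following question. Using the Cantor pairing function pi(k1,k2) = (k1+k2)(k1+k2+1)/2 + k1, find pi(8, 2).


k1 + k2 = 10
(k1+k2)(k1+k2+1)/2 = 10 * 11 / 2 = 55
pi = 55 + 8 = 63

63


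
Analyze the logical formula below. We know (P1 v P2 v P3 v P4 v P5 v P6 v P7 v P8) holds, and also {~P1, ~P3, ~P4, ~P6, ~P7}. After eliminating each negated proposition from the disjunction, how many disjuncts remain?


Original disjuncts (8): P1, P2, P3, P4, P5, P6, P7, P8
Negated (eliminate): ~P1, ~P3, ~P4, ~P6, ~P7
Remaining disjuncts: P2, P5, P8
Count = 8 - 5 = 3

3


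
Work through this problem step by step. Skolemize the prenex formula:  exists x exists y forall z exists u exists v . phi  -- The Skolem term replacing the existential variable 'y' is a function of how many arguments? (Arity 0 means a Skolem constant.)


Quantifier prefix: exists x exists y forall z exists u exists v
'y' is existentially quantified at position 2.
No universal quantifiers precede it.
Skolem function arity = 0 (a Skolem constant)

0


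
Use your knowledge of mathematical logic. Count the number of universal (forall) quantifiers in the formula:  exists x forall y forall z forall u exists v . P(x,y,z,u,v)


Quantifier prefix: exists x forall y forall z forall u exists v
Mark each quantifier type:
  E U U U E
Universal count = 3, Existential count = 2
Asked for universal (forall) quantifiers: 3

3


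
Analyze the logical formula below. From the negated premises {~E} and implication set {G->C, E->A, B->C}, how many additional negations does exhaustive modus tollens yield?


Initial negated facts: {~E}
Apply modus tollens to closure:
  (no implication fires)
Final negated: {~E}
New negations: {(none)}
Count = 0

0


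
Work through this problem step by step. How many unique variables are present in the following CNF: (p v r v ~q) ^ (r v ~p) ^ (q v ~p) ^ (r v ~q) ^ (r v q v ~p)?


Identify each variable that appears in the formula.
Variables found: p, q, r
Count = 3

3


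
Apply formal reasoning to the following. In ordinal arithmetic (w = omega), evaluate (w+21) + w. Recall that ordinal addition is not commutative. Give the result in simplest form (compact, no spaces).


Compute (w+21) + w.
Ordinal + is associative but NOT commutative; for finite n>0, n + w = w but w + n stays w+n.
(w+21) + w = w + (21+w) = w + w = w*2 (the finite tail 21 is absorbed by the right w).
Result = w*2

w*2


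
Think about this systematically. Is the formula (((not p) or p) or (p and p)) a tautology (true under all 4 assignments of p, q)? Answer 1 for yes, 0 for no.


Check all 4 assignments:
p=0, q=0: 1
p=0, q=1: 1
p=1, q=0: 1
p=1, q=1: 1
Satisfying count = 4/4.
Tautology iff count = 4: yes.

1


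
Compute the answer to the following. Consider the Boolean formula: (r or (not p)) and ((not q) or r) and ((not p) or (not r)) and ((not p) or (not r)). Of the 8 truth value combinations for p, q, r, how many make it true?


Evaluate all 8 assignments for p, q, r:
p=0, q=0, r=0: 1
p=0, q=0, r=1: 1
p=0, q=1, r=0: 0
p=0, q=1, r=1: 1
p=1, q=0, r=0: 0
p=1, q=0, r=1: 0
p=1, q=1, r=0: 0
p=1, q=1, r=1: 0
Satisfying count = 3

3


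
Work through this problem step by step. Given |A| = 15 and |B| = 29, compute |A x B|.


The Cartesian product A x B contains all ordered pairs (a, b).
|A x B| = |A| * |B| = 15 * 29 = 435

435


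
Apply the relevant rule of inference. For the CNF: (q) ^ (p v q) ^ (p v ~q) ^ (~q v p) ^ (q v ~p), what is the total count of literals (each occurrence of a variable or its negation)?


Counting literals in each clause:
Clause 1: 1 literal(s)
Clause 2: 2 literal(s)
Clause 3: 2 literal(s)
Clause 4: 2 literal(s)
Clause 5: 2 literal(s)
Total = 9

9


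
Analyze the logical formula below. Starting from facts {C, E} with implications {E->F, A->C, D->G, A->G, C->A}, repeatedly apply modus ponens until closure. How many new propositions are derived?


Initial facts: {C, E}
Apply modus ponens to closure:
  E and E->F  =>  F
  C and C->A  =>  A
  A and A->G  =>  G
Final known: {A, C, E, F, G}
New propositions: {A, F, G}
Count = 3

3


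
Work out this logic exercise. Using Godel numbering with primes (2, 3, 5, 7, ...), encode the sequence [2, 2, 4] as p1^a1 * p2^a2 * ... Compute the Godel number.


Encode each element as an exponent of the corresponding prime:
  2^2 = 4
  3^2 = 9
  5^4 = 625
Product = 4 * 9 * 625 = 22500

22500


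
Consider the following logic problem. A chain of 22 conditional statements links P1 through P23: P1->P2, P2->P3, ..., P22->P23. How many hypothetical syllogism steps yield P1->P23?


With 22 implications in a chain connecting 23 propositions:
P1->P2, P2->P3, ..., P22->P23
Steps needed = (number of implications) - 1 = 22 - 1 = 21

21


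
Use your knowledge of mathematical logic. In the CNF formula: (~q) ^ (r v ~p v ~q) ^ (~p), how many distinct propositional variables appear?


Identify each variable that appears in the formula.
Variables found: p, q, r
Count = 3

3


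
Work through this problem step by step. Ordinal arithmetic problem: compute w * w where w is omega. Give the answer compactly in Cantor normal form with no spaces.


Compute w * w.
Ordinal * is associative and left-distributive over +, but NOT commutative; for finite n>1, n*w = w but w*n stays w*n.
w * w = w^2 by definition.
Result = w^2

w^2


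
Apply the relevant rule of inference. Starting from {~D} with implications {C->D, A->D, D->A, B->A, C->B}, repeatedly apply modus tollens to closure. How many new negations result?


Initial negated facts: {~D}
Apply modus tollens to closure:
  ~D and C->D  =>  ~C
  ~D and A->D  =>  ~A
  ~A and B->A  =>  ~B
Final negated: {~A, ~B, ~C, ~D}
New negations: {~A, ~B, ~C}
Count = 3

3


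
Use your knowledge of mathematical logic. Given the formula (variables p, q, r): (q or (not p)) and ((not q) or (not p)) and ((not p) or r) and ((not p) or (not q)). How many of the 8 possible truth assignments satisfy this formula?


Evaluate all 8 assignments for p, q, r:
p=0, q=0, r=0: 1
p=0, q=0, r=1: 1
p=0, q=1, r=0: 1
p=0, q=1, r=1: 1
p=1, q=0, r=0: 0
p=1, q=0, r=1: 0
p=1, q=1, r=0: 0
p=1, q=1, r=1: 0
Satisfying count = 4

4


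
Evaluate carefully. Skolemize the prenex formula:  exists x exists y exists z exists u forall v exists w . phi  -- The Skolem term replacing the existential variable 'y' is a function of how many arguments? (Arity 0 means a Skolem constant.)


Quantifier prefix: exists x exists y exists z exists u forall v exists w
'y' is existentially quantified at position 2.
No universal quantifiers precede it.
Skolem function arity = 0 (a Skolem constant)

0


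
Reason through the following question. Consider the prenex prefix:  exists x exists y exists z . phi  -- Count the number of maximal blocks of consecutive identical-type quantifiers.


Quantifier-type sequence: E E E  (A=forall, E=exists)
Group into maximal same-type runs:
  Ex3
Number of blocks = 1

1


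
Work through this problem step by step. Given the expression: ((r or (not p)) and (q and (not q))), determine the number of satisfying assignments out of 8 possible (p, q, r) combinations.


Check all 8 assignments:
p=0, q=0, r=0: 0
p=0, q=0, r=1: 0
p=0, q=1, r=0: 0
p=0, q=1, r=1: 0
p=1, q=0, r=0: 0
p=1, q=0, r=1: 0
p=1, q=1, r=0: 0
p=1, q=1, r=1: 0
Count of True = 0

0


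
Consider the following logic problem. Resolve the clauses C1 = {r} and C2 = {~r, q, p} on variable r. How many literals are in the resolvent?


Remove r from C1 and ~r from C2.
C1 remainder: {}
C2 remainder: {q, p}
Union (resolvent): {p, q}
Resolvent has 2 literal(s).

2


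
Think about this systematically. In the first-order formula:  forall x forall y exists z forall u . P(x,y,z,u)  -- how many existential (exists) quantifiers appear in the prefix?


Quantifier prefix: forall x forall y exists z forall u
Mark each quantifier type:
  U U E U
Universal count = 3, Existential count = 1
Asked for existential (exists) quantifiers: 1

1


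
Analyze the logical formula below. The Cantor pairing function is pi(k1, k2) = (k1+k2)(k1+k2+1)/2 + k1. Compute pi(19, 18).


k1 + k2 = 37
(k1+k2)(k1+k2+1)/2 = 37 * 38 / 2 = 703
pi = 703 + 19 = 722

722


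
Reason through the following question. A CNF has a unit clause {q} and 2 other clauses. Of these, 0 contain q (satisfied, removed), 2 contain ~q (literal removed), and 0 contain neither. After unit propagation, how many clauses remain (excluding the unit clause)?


Satisfied (removed): 0
Shortened (remain): 2
Unchanged (remain): 0
Remaining = 2 + 0 = 2

2


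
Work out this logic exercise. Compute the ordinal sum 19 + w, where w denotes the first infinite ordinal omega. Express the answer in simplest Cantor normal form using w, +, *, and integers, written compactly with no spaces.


Compute 19 + w.
Ordinal + is associative but NOT commutative; for finite n>0, n + w = w but w + n stays w+n.
Any finite left addend is absorbed by w on the right: 19 + w = w.
Result = w

w


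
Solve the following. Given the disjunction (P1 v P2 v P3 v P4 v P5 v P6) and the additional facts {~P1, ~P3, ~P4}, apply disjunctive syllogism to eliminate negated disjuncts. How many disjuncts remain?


Original disjuncts (6): P1, P2, P3, P4, P5, P6
Negated (eliminate): ~P1, ~P3, ~P4
Remaining disjuncts: P2, P5, P6
Count = 6 - 3 = 3

3


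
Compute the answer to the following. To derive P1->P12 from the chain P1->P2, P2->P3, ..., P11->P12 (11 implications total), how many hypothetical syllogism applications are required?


With 11 implications in a chain connecting 12 propositions:
P1->P2, P2->P3, ..., P11->P12
Steps needed = (number of implications) - 1 = 11 - 1 = 10

10
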